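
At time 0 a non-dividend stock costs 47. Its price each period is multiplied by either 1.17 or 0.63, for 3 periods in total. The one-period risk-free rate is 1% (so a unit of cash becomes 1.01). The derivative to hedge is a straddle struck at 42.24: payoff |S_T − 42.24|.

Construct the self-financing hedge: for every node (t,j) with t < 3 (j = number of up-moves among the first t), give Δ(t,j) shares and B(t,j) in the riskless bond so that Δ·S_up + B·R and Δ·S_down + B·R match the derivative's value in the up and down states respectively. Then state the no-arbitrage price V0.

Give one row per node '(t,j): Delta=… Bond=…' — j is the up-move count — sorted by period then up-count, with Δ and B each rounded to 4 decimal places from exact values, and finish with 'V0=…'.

The replicating-portfolio and risk-neutral prices coincide; use p* = (1.01−0.63)/(1.17−0.63) = 0.7037 for the latter.
At expiry t=3: V(3,0)=30.4878, V(3,1)=20.4145, V(3,2)=1.7069, V(3,3)=33.0358
  t=2,j=0: stock 18.6543 → up 21.8255 (V=20.4145), down 11.7522 (V=30.4878). Price 23.1675; hedge Δ=-1.0000, bond B=41.8218.
  t=2,j=1: stock 34.6437 → up 40.5331 (V=1.7069), down 21.8255 (V=20.4145). Price 7.1781; hedge Δ=-1.0000, bond B=41.8218.
  t=2,j=2: stock 64.3383 → up 75.2758 (V=33.0358), down 40.5331 (V=1.7069). Price 23.5180; hedge Δ=0.9017, bond B=-34.4986.
  t=1,j=0: stock 29.6100 → up 34.6437 (V=7.1781), down 18.6543 (V=23.1675). Price 11.7977; hedge Δ=-1.0000, bond B=41.4077.
  t=1,j=1: stock 54.9900 → up 64.3383 (V=23.5180), down 34.6437 (V=7.1781). Price 18.4916; hedge Δ=0.5503, bond B=-11.7675.
  t=0,j=0: stock 47.0000 → up 54.9900 (V=18.4916), down 29.6100 (V=11.7977). Price 16.3448; hedge Δ=0.2637, bond B=3.9487.
Self-financing check: at every node Δ·S+B equals the discounted successor values.

(0,0): Delta=0.2637 Bond=3.9487
(1,0): Delta=-1.0000 Bond=41.4077
(1,1): Delta=0.5503 Bond=-11.7675
(2,0): Delta=-1.0000 Bond=41.8218
(2,1): Delta=-1.0000 Bond=41.8218
(2,2): Delta=0.9017 Bond=-34.4986
V0=16.3448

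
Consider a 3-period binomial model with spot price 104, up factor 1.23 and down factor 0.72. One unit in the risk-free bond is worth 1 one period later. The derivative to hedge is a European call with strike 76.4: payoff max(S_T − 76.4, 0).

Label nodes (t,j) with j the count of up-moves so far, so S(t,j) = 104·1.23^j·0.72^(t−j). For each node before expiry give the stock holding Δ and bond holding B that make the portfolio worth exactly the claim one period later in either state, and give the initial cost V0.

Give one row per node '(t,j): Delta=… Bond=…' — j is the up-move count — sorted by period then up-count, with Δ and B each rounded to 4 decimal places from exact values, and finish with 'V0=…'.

Under the risk-neutral measure, an up-move has probability p* = (R−d)/(u−d) = 0.5490 and values discount at R = 1.
Payoff layer (t=3): V(3,0)=0.0000, V(3,1)=0.0000, V(3,2)=36.8860, V(3,3)=117.1302
  t=2,j=0: stock 53.9136 → up 66.3137 (V=0.0000), down 38.8178 (V=0.0000). Price 0.0000; hedge Δ=0.0000, bond B=0.0000.
  t=2,j=1: stock 92.1024 → up 113.2860 (V=36.8860), down 66.3137 (V=0.0000). Price 20.2511; hedge Δ=0.7853, bond B=-52.0743.
  t=2,j=2: stock 157.3416 → up 193.5302 (V=117.1302), down 113.2860 (V=36.8860). Price 80.9416; hedge Δ=1.0000, bond B=-76.4000.
  t=1,j=0: stock 74.8800 → up 92.1024 (V=20.2511), down 53.9136 (V=0.0000). Price 11.1183; hedge Δ=0.5303, bond B=-28.5898.
  t=1,j=1: stock 127.9200 → up 157.3416 (V=80.9416), down 92.1024 (V=20.2511). Price 53.5714; hedge Δ=0.9303, bond B=-65.4296.
  t=0,j=0: stock 104.0000 → up 127.9200 (V=53.5714), down 74.8800 (V=11.1183). Price 34.4259; hedge Δ=0.8004, bond B=-48.8156.
Check: Δ(0,0)·S0 + B(0,0) = 34.4259 = V0.

(0,0): Delta=0.8004 Bond=-48.8156
(1,0): Delta=0.5303 Bond=-28.5898
(1,1): Delta=0.9303 Bond=-65.4296
(2,0): Delta=0.0000 Bond=0.0000
(2,1): Delta=0.7853 Bond=-52.0743
(2,2): Delta=1.0000 Bond=-76.4000
V0=34.4259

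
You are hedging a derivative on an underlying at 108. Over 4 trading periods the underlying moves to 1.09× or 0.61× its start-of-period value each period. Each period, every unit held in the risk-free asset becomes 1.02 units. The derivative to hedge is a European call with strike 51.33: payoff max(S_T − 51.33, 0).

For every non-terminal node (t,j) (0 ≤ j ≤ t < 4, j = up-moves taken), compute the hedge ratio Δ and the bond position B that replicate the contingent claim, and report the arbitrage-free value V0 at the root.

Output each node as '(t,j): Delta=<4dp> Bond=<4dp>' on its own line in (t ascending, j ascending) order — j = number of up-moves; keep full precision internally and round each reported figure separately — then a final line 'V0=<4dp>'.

(0,0): Delta=0.9577 Bond=-42.2895
(1,0): Delta=0.7537 Bond=-29.6948
(1,1): Delta=0.9772 Bond=-45.4300
(2,0): Delta=0.0000 Bond=0.0000
(2,1): Delta=0.8257 Bond=-35.4599
(2,2): Delta=0.9917 Bond=-48.1960
(3,0): Delta=0.0000 Bond=0.0000
(3,1): Delta=0.0000 Bond=0.0000
(3,2): Delta=0.9046 Bond=-42.3443
(3,3): Delta=1.0000 Bond=-50.3235
V0=61.1434

No-arbitrage ⇒ martingale measure with p* = (R−d)/(u−d) = 0.8542.
Terminal values V(4,·): V(4,0)=0.0000, V(4,1)=0.0000, V(4,2)=0.0000, V(4,3)=33.9865, V(4,4)=101.1208
  t=3,j=0: stock 24.5139 → up 26.7202 (V=0.0000), down 14.9535 (V=0.0000). Price 0.0000; hedge Δ=0.0000, bond B=0.0000.
  t=3,j=1: stock 43.8036 → up 47.7459 (V=0.0000), down 26.7202 (V=0.0000). Price 0.0000; hedge Δ=0.0000, bond B=0.0000.
  t=3,j=2: stock 78.2720 → up 85.3165 (V=33.9865), down 47.7459 (V=0.0000). Price 28.4609; hedge Δ=0.9046, bond B=-42.3443.
  t=3,j=3: stock 139.8631 → up 152.4508 (V=101.1208), down 85.3165 (V=33.9865). Price 89.5396; hedge Δ=1.0000, bond B=-50.3235.
  t=2,j=0: stock 40.1868 → up 43.8036 (V=0.0000), down 24.5139 (V=0.0000). Price 0.0000; hedge Δ=0.0000, bond B=0.0000.
  t=2,j=1: stock 71.8092 → up 78.2720 (V=28.4609), down 43.8036 (V=0.0000). Price 23.8337; hedge Δ=0.8257, bond B=-35.4599.
  t=2,j=2: stock 128.3148 → up 139.8631 (V=89.5396), down 78.2720 (V=28.4609). Price 79.0513; hedge Δ=0.9917, bond B=-48.1960.
  t=1,j=0: stock 65.8800 → up 71.8092 (V=23.8337), down 40.1868 (V=0.0000). Price 19.9588; hedge Δ=0.7537, bond B=-29.6948.
  t=1,j=1: stock 117.7200 → up 128.3148 (V=79.0513), down 71.8092 (V=23.8337). Price 69.6066; hedge Δ=0.9772, bond B=-45.4300.
  t=0,j=0: stock 108.0000 → up 117.7200 (V=69.6066), down 65.8800 (V=19.9588). Price 61.1434; hedge Δ=0.9577, bond B=-42.2895.
The time-0 hedge costs 61.1434, which is the no-arbitrage price.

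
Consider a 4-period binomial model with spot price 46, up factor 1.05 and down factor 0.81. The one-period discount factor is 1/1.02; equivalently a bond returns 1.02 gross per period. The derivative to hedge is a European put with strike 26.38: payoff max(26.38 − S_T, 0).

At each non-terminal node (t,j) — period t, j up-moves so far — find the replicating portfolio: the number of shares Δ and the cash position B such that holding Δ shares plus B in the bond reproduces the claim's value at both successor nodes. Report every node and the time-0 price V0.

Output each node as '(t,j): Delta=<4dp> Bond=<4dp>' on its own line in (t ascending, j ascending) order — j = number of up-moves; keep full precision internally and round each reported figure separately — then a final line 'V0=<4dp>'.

(0,0): Delta=-0.0035 Bond=0.1655
(1,0): Delta=-0.0266 Bond=1.0300
(1,1): Delta=-0.0009 Bond=0.0458
(2,0): Delta=-0.1835 Bond=5.7870
(2,1): Delta=-0.0093 Bond=0.3739
(2,2): Delta=0.0000 Bond=0.0000
(3,0): Delta=-1.0000 Bond=25.8627
(3,1): Delta=-0.0935 Bond=3.0513
(3,2): Delta=0.0000 Bond=0.0000
(3,3): Delta=0.0000 Bond=0.0000
V0=0.0060

Under the risk-neutral measure, an up-move has probability p* = (R−d)/(u−d) = 0.8750 and values discount at R = 1.02.
Terminal payoffs: V(4,0)=6.5785, V(4,1)=0.7114, V(4,2)=0.0000, V(4,3)=0.0000, V(4,4)=0.0000
(3,0): S=24.4463. Δ = (V_up−V_dn)/(S_up−S_dn) = (0.7114−6.5785)/(25.6686−19.8015) = -1.0000. V = [p*·0.7114 + (1−p*)·6.5785]/1.02 = 1.4165. B = V − Δ·S = 25.8627.
(3,1): S=31.6896. Δ = (V_up−V_dn)/(S_up−S_dn) = (0.0000−0.7114)/(33.2741−25.6686) = -0.0935. V = [p*·0.0000 + (1−p*)·0.7114]/1.02 = 0.0872. B = V − Δ·S = 3.0513.
(3,2): S=41.0792. Δ = (V_up−V_dn)/(S_up−S_dn) = (0.0000−0.0000)/(43.1331−33.2741) = 0.0000. V = [p*·0.0000 + (1−p*)·0.0000]/1.02 = 0.0000. B = V − Δ·S = 0.0000.
(3,3): S=53.2508. Δ = (V_up−V_dn)/(S_up−S_dn) = (0.0000−0.0000)/(55.9133−43.1331) = 0.0000. V = [p*·0.0000 + (1−p*)·0.0000]/1.02 = 0.0000. B = V − Δ·S = 0.0000.
(2,0): S=30.1806. Δ = (V_up−V_dn)/(S_up−S_dn) = (0.0872−1.4165)/(31.6896−24.4463) = -0.1835. V = [p*·0.0872 + (1−p*)·1.4165]/1.02 = 0.2484. B = V − Δ·S = 5.7870.
(2,1): S=39.1230. Δ = (V_up−V_dn)/(S_up−S_dn) = (0.0000−0.0872)/(41.0792−31.6896) = -0.0093. V = [p*·0.0000 + (1−p*)·0.0872]/1.02 = 0.0107. B = V − Δ·S = 0.3739.
(2,2): S=50.7150. Δ = (V_up−V_dn)/(S_up−S_dn) = (0.0000−0.0000)/(53.2508−41.0792) = 0.0000. V = [p*·0.0000 + (1−p*)·0.0000]/1.02 = 0.0000. B = V − Δ·S = 0.0000.
(1,0): S=37.2600. Δ = (V_up−V_dn)/(S_up−S_dn) = (0.0107−0.2484)/(39.1230−30.1806) = -0.0266. V = [p*·0.0107 + (1−p*)·0.2484]/1.02 = 0.0396. B = V − Δ·S = 1.0300.
(1,1): S=48.3000. Δ = (V_up−V_dn)/(S_up−S_dn) = (0.0000−0.0107)/(50.7150−39.1230) = -0.0009. V = [p*·0.0000 + (1−p*)·0.0107]/1.02 = 0.0013. B = V − Δ·S = 0.0458.
(0,0): S=46.0000. Δ = (V_up−V_dn)/(S_up−S_dn) = (0.0013−0.0396)/(48.3000−37.2600) = -0.0035. V = [p*·0.0013 + (1−p*)·0.0396]/1.02 = 0.0060. B = V − Δ·S = 0.1655.
Root portfolio cost Δ·46+B reproduces V0=0.0060.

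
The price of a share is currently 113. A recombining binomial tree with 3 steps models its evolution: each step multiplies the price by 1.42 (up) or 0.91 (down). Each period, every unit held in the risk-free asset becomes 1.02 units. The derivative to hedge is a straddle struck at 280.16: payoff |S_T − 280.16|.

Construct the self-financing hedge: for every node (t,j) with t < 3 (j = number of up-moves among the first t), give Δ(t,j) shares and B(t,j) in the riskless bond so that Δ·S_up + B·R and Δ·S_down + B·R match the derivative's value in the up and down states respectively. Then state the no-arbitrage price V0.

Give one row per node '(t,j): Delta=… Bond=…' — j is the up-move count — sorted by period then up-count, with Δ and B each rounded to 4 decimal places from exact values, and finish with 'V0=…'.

(0,0): Delta=-0.9327 Bond=257.2129
(1,0): Delta=-1.0000 Bond=269.2810
(1,1): Delta=-0.7758 Bond=237.1793
(2,0): Delta=-1.0000 Bond=274.6667
(2,1): Delta=-1.0000 Bond=274.6667
(2,2): Delta=-0.2532 Bond=122.8547
V0=151.8216

No-arbitrage ⇒ martingale measure with p* = (R−d)/(u−d) = 0.2157.
Terminal values V(3,·): V(3,0)=195.0065, V(3,1)=147.2831, V(3,2)=72.8136, V(3,3)=43.3915
Node (2,0) S=93.5753: V=(p*·147.2831+(1−p*)·195.0065)/1.02=181.0914; Δ=(147.2831−195.0065)/(132.8769−85.1535)=-1.0000; B=V−Δ·S=274.6667
Node (2,1) S=146.0186: V=(p*·72.8136+(1−p*)·147.2831)/1.02=128.6481; Δ=(72.8136−147.2831)/(207.3464−132.8769)=-1.0000; B=V−Δ·S=274.6667
Node (2,2) S=227.8532: V=(p*·43.3915+(1−p*)·72.8136)/1.02=65.1644; Δ=(43.3915−72.8136)/(323.5515−207.3464)=-0.2532; B=V−Δ·S=122.8547
Node (1,0) S=102.8300: V=(p*·128.6481+(1−p*)·181.0914)/1.02=166.4510; Δ=(128.6481−181.0914)/(146.0186−93.5753)=-1.0000; B=V−Δ·S=269.2810
Node (1,1) S=160.4600: V=(p*·65.1644+(1−p*)·128.6481)/1.02=112.7015; Δ=(65.1644−128.6481)/(227.8532−146.0186)=-0.7758; B=V−Δ·S=237.1793
Node (0,0) S=113.0000: V=(p*·112.7015+(1−p*)·166.4510)/1.02=151.8216; Δ=(112.7015−166.4510)/(160.4600−102.8300)=-0.9327; B=V−Δ·S=257.2129
The time-0 hedge costs 151.8216, which is the no-arbitrage price.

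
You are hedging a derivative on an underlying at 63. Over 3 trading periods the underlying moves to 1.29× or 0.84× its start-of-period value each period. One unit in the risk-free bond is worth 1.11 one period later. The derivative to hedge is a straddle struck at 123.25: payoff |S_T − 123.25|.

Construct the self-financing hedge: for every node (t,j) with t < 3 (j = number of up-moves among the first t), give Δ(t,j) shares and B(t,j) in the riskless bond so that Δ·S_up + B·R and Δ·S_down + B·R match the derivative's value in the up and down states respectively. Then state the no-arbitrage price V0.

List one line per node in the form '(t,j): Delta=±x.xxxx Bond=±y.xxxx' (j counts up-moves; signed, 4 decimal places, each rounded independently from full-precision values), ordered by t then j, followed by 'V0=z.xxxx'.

(0,0): Delta=-0.7528 Bond=78.3351
(1,0): Delta=-1.0000 Bond=100.0325
(1,1): Delta=-0.6455 Bond=78.2317
(2,0): Delta=-1.0000 Bond=111.0360
(2,1): Delta=-1.0000 Bond=111.0360
(2,2): Delta=-0.4916 Bond=70.7046
V0=30.9071

Risk-neutral probability p* = (R−d)/(u−d) = (1.11−0.84)/(1.29−0.84) = 0.6000.
Payoff layer (t=3): V(3,0)=85.9096, V(3,1)=65.9059, V(3,2)=35.1858, V(3,3)=11.9914
  t=2,j=0: stock 44.4528 → up 57.3441 (V=65.9059), down 37.3404 (V=85.9096). Price 66.5832; hedge Δ=-1.0000, bond B=111.0360.
  t=2,j=1: stock 68.2668 → up 88.0642 (V=35.1858), down 57.3441 (V=65.9059). Price 42.7692; hedge Δ=-1.0000, bond B=111.0360.
  t=2,j=2: stock 104.8383 → up 135.2414 (V=11.9914), down 88.0642 (V=35.1858). Price 19.1614; hedge Δ=-0.4916, bond B=70.7046.
  t=1,j=0: stock 52.9200 → up 68.2668 (V=42.7692), down 44.4528 (V=66.5832). Price 47.1125; hedge Δ=-1.0000, bond B=100.0325.
  t=1,j=1: stock 81.2700 → up 104.8383 (V=19.1614), down 68.2668 (V=42.7692). Price 25.7699; hedge Δ=-0.6455, bond B=78.2317.
  t=0,j=0: stock 63.0000 → up 81.2700 (V=25.7699), down 52.9200 (V=47.1125). Price 30.9071; hedge Δ=-0.7528, bond B=78.3351.
Check: Δ(0,0)·S0 + B(0,0) = 30.9071 = V0.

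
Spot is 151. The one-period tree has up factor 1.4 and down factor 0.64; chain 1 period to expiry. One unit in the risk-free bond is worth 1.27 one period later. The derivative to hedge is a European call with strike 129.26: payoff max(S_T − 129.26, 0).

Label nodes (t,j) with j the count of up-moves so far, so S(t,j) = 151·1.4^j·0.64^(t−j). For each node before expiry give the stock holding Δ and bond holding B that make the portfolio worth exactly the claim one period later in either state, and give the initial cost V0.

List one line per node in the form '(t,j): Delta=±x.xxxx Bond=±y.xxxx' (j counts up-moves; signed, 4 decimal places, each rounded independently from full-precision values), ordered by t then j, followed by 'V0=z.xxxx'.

No-arbitrage ⇒ martingale measure with p* = (R−d)/(u−d) = 0.8289.
Terminal payoffs: V(1,0)=0.0000, V(1,1)=82.1400
Node (0,0) S=151.0000: V=(p*·82.1400+(1−p*)·0.0000)/1.27=53.6140; Δ=(82.1400−0.0000)/(211.4000−96.6400)=0.7158; B=V−Δ·S=-54.4650
Root portfolio cost Δ·151+B reproduces V0=53.6140.

(0,0): Delta=0.7158 Bond=-54.4650
V0=53.6140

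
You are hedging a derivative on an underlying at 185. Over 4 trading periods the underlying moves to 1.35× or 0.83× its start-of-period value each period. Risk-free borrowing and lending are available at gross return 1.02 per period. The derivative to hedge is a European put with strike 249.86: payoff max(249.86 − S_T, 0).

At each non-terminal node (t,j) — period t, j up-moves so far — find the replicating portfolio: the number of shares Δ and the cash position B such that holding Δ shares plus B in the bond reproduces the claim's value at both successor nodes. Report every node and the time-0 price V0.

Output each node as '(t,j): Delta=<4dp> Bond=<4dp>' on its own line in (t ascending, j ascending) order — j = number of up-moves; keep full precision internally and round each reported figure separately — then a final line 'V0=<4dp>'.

(0,0): Delta=-0.5684 Bond=171.6227
(1,0): Delta=-0.7944 Bond=209.7595
(1,1): Delta=-0.3270 Bond=114.7790
(2,0): Delta=-1.0000 Bond=240.1576
(2,1): Delta=-0.5749 Bond=168.4444
(2,2): Delta=-0.0624 Bond=27.8532
(3,0): Delta=-1.0000 Bond=244.9608
(3,1): Delta=-1.0000 Bond=244.9608
(3,2): Delta=-0.1209 Bond=44.7678
(3,3): Delta=0.0000 Bond=0.0000
V0=66.4711

Under the risk-neutral measure, an up-move has probability p* = (R−d)/(u−d) = 0.3654 and values discount at R = 1.02.
Terminal values V(4,·): V(4,0)=162.0621, V(4,1)=107.0562, V(4,2)=17.5888, V(4,3)=0.0000, V(4,4)=0.0000
  t=3,j=0: stock 105.7806 → up 142.8038 (V=107.0562), down 87.7979 (V=162.0621). Price 139.1802; hedge Δ=-1.0000, bond B=244.9608.
  t=3,j=1: stock 172.0528 → up 232.2712 (V=17.5888), down 142.8038 (V=107.0562). Price 72.9080; hedge Δ=-1.0000, bond B=244.9608.
  t=3,j=2: stock 279.8449 → up 377.7906 (V=0.0000), down 232.2712 (V=17.5888). Price 10.9432; hedge Δ=-0.1209, bond B=44.7678.
  t=3,j=3: stock 455.1694 → up 614.4787 (V=0.0000), down 377.7906 (V=0.0000). Price 0.0000; hedge Δ=0.0000, bond B=0.0000.
  t=2,j=0: stock 127.4465 → up 172.0528 (V=72.9080), down 105.7806 (V=139.1802). Price 112.7111; hedge Δ=-1.0000, bond B=240.1576.
  t=2,j=1: stock 207.2925 → up 279.8449 (V=10.9432), down 172.0528 (V=72.9080). Price 49.2814; hedge Δ=-0.5749, bond B=168.4444.
  t=2,j=2: stock 337.1625 → up 455.1694 (V=0.0000), down 279.8449 (V=10.9432). Price 6.8086; hedge Δ=-0.0624, bond B=27.8532.
  t=1,j=0: stock 153.5500 → up 207.2925 (V=49.2814), down 127.4465 (V=112.7111). Price 87.7793; hedge Δ=-0.7944, bond B=209.7595.
  t=1,j=1: stock 249.7500 → up 337.1625 (V=6.8086), down 207.2925 (V=49.2814). Price 33.1005; hedge Δ=-0.3270, bond B=114.7790.
  t=0,j=0: stock 185.0000 → up 249.7500 (V=33.1005), down 153.5500 (V=87.7793). Price 66.4711; hedge Δ=-0.5684, bond B=171.6227.
Self-financing check: at every node Δ·S+B equals the discounted successor values.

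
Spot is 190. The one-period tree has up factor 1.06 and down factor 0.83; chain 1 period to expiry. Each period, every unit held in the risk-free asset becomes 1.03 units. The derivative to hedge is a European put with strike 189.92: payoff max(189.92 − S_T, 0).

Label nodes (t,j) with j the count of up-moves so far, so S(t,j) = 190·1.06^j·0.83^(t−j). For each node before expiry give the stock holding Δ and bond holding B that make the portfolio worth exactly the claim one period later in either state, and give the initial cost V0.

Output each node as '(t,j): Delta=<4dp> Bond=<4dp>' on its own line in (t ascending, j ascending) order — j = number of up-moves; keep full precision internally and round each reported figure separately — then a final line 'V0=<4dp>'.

No-arbitrage ⇒ martingale measure with p* = (R−d)/(u−d) = 0.8696.
Terminal values V(1,·): V(1,0)=32.2200, V(1,1)=0.0000
  t=0,j=0: stock 190.0000 → up 201.4000 (V=0.0000), down 157.7000 (V=32.2200). Price 4.0802; hedge Δ=-0.7373, bond B=144.1672.
Root portfolio cost Δ·190+B reproduces V0=4.0802.

(0,0): Delta=-0.7373 Bond=144.1672
V0=4.0802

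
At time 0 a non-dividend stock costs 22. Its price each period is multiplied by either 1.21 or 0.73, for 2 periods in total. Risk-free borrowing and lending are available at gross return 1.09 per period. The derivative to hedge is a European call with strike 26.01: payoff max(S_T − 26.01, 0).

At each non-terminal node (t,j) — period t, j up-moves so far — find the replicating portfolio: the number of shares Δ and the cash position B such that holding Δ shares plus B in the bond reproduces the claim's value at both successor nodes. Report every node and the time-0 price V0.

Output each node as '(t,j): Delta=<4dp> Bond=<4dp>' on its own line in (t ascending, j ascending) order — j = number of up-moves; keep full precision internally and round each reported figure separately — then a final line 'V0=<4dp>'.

(0,0): Delta=0.4040 Bond=-5.9524
(1,0): Delta=0.0000 Bond=0.0000
(1,1): Delta=0.4852 Bond=-8.6509
V0=2.9355

Since d<R<u, set p* = (R−d)/(u−d) = 0.7500; price each node as the discounted p*-expectation of its children.
At expiry t=2: V(2,0)=0.0000, V(2,1)=0.0000, V(2,2)=6.2002
(1,0): S=16.0600. Δ = (V_up−V_dn)/(S_up−S_dn) = (0.0000−0.0000)/(19.4326−11.7238) = 0.0000. V = [p*·0.0000 + (1−p*)·0.0000]/1.09 = 0.0000. B = V − Δ·S = 0.0000.
(1,1): S=26.6200. Δ = (V_up−V_dn)/(S_up−S_dn) = (6.2002−0.0000)/(32.2102−19.4326) = 0.4852. V = [p*·6.2002 + (1−p*)·0.0000]/1.09 = 4.2662. B = V − Δ·S = -8.6509.
(0,0): S=22.0000. Δ = (V_up−V_dn)/(S_up−S_dn) = (4.2662−0.0000)/(26.6200−16.0600) = 0.4040. V = [p*·4.2662 + (1−p*)·0.0000]/1.09 = 2.9355. B = V − Δ·S = -5.9524.
Root portfolio cost Δ·22+B reproduces V0=2.9355.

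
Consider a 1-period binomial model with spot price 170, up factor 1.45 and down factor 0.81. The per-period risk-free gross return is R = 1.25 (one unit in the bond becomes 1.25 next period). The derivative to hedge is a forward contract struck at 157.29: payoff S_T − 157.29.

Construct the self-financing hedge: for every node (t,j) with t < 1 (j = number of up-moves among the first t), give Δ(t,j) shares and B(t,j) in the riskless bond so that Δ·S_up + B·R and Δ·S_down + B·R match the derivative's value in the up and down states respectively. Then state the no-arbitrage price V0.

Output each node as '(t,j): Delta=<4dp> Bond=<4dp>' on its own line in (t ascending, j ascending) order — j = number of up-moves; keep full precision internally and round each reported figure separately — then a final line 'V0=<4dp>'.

Under the risk-neutral measure, an up-move has probability p* = (R−d)/(u−d) = 0.6875 and values discount at R = 1.25.
Terminal values V(1,·): V(1,0)=-19.5900, V(1,1)=89.2100
(0,0): S=170.0000. Δ = (V_up−V_dn)/(S_up−S_dn) = (89.2100−-19.5900)/(246.5000−137.7000) = 1.0000. V = [p*·89.2100 + (1−p*)·-19.5900]/1.25 = 44.1680. B = V − Δ·S = -125.8320.
The time-0 hedge costs 44.1680, which is the no-arbitrage price.

(0,0): Delta=1.0000 Bond=-125.8320
V0=44.1680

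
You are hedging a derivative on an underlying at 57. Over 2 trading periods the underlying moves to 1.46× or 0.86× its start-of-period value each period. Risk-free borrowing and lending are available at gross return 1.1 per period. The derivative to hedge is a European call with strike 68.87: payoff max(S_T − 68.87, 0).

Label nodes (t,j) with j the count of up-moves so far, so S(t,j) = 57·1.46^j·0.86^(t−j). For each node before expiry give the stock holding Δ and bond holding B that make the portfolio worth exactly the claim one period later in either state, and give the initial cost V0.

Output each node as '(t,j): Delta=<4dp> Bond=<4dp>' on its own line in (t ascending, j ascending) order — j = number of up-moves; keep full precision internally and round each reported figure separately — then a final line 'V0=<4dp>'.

Since d<R<u, set p* = (R−d)/(u−d) = 0.4000; price each node as the discounted p*-expectation of its children.
At expiry t=2: V(2,0)=0.0000, V(2,1)=2.6992, V(2,2)=52.6312
Node (1,0) S=49.0200: V=(p*·2.6992+(1−p*)·0.0000)/1.1=0.9815; Δ=(2.6992−0.0000)/(71.5692−42.1572)=0.0918; B=V−Δ·S=-3.5171
Node (1,1) S=83.2200: V=(p*·52.6312+(1−p*)·2.6992)/1.1=20.6109; Δ=(52.6312−2.6992)/(121.5012−71.5692)=1.0000; B=V−Δ·S=-62.6091
Node (0,0) S=57.0000: V=(p*·20.6109+(1−p*)·0.9815)/1.1=8.0303; Δ=(20.6109−0.9815)/(83.2200−49.0200)=0.5740; B=V−Δ·S=-24.6854
The time-0 hedge costs 8.0303, which is the no-arbitrage price.

(0,0): Delta=0.5740 Bond=-24.6854
(1,0): Delta=0.0918 Bond=-3.5171
(1,1): Delta=1.0000 Bond=-62.6091
V0=8.0303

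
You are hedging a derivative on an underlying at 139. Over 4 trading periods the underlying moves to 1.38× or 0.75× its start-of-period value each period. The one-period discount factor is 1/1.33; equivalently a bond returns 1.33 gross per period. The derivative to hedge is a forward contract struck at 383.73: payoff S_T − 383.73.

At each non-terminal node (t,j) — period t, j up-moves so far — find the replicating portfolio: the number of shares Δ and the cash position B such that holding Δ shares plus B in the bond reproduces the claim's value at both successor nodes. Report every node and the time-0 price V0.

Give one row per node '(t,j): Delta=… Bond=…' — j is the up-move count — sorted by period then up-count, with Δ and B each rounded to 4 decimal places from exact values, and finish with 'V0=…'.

(0,0): Delta=1.0000 Bond=-122.6363
(1,0): Delta=1.0000 Bond=-163.1063
(1,1): Delta=1.0000 Bond=-163.1063
(2,0): Delta=1.0000 Bond=-216.9314
(2,1): Delta=1.0000 Bond=-216.9314
(2,2): Delta=1.0000 Bond=-216.9314
(3,0): Delta=1.0000 Bond=-288.5188
(3,1): Delta=1.0000 Bond=-288.5188
(3,2): Delta=1.0000 Bond=-288.5188
(3,3): Delta=1.0000 Bond=-288.5188
V0=16.3637

No-arbitrage ⇒ martingale measure with p* = (R−d)/(u−d) = 0.9206.
Payoff layer (t=4): V(4,0)=-339.7495, V(4,1)=-302.8059, V(4,2)=-234.8297, V(4,3)=-109.7535, V(4,4)=120.3868
  t=3,j=0: stock 58.6406 → up 80.9241 (V=-302.8059), down 43.9805 (V=-339.7495). Price -229.8782; hedge Δ=1.0000, bond B=-288.5188.
  t=3,j=1: stock 107.8987 → up 148.9003 (V=-234.8297), down 80.9241 (V=-302.8059). Price -180.6200; hedge Δ=1.0000, bond B=-288.5188.
  t=3,j=2: stock 198.5337 → up 273.9765 (V=-109.7535), down 148.9003 (V=-234.8297). Price -89.9851; hedge Δ=1.0000, bond B=-288.5188.
  t=3,j=3: stock 365.3020 → up 504.1168 (V=120.3868), down 273.9765 (V=-109.7535). Price 76.7832; hedge Δ=1.0000, bond B=-288.5188.
  t=2,j=0: stock 78.1875 → up 107.8987 (V=-180.6200), down 58.6406 (V=-229.8782). Price -138.7439; hedge Δ=1.0000, bond B=-216.9314.
  t=2,j=1: stock 143.8650 → up 198.5337 (V=-89.9851), down 107.8988 (V=-180.6200). Price -73.0664; hedge Δ=1.0000, bond B=-216.9314.
  t=2,j=2: stock 264.7116 → up 365.3020 (V=76.7832), down 198.5337 (V=-89.9851). Price 47.7802; hedge Δ=1.0000, bond B=-216.9314.
  t=1,j=0: stock 104.2500 → up 143.8650 (V=-73.0664), down 78.1875 (V=-138.7439). Price -58.8563; hedge Δ=1.0000, bond B=-163.1063.
  t=1,j=1: stock 191.8200 → up 264.7116 (V=47.7802), down 143.8650 (V=-73.0664). Price 28.7137; hedge Δ=1.0000, bond B=-163.1063.
  t=0,j=0: stock 139.0000 → up 191.8200 (V=28.7137), down 104.2500 (V=-58.8563). Price 16.3637; hedge Δ=1.0000, bond B=-122.6363.
Self-financing check: at every node Δ·S+B equals the discounted successor values.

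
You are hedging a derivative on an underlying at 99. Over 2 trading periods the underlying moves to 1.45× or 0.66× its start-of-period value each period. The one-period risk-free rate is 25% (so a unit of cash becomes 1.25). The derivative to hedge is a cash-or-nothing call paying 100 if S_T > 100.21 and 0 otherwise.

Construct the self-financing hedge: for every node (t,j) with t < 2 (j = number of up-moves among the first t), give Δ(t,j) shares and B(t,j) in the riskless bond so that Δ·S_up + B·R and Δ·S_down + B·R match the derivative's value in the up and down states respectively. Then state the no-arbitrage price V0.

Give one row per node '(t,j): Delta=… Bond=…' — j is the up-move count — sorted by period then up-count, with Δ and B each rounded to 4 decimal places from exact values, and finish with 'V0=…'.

(0,0): Delta=0.7639 Bond=-39.9321
(1,0): Delta=0.0000 Bond=0.0000
(1,1): Delta=0.8818 Bond=-66.8354
V0=35.6968

Under the risk-neutral measure, an up-move has probability p* = (R−d)/(u−d) = 0.7468 and values discount at R = 1.25.
Terminal payoffs: V(2,0)=0.0000, V(2,1)=0.0000, V(2,2)=100.0000
  t=1,j=0: stock 65.3400 → up 94.7430 (V=0.0000), down 43.1244 (V=0.0000). Price 0.0000; hedge Δ=0.0000, bond B=0.0000.
  t=1,j=1: stock 143.5500 → up 208.1475 (V=100.0000), down 94.7430 (V=0.0000). Price 59.7468; hedge Δ=0.8818, bond B=-66.8354.
  t=0,j=0: stock 99.0000 → up 143.5500 (V=59.7468), down 65.3400 (V=0.0000). Price 35.6968; hedge Δ=0.7639, bond B=-39.9321.
Each (Δ,B) replicates both successor values, so the strategy is self-financing and V0 is arbitrage-free.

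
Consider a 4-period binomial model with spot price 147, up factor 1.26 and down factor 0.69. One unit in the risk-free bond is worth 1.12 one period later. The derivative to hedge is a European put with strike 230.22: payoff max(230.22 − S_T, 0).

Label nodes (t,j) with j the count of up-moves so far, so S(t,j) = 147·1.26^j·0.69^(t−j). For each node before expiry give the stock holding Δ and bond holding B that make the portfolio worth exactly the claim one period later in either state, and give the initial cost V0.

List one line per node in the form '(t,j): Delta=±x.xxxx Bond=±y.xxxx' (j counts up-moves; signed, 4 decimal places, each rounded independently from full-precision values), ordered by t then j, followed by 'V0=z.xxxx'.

(0,0): Delta=-0.4884 Bond=99.9740
(1,0): Delta=-1.0000 Bond=163.8660
(1,1): Delta=-0.3971 Bond=95.0748
(2,0): Delta=-1.0000 Bond=183.5300
(2,1): Delta=-1.0000 Bond=183.5300
(2,2): Delta=-0.2897 Bond=81.3990
(3,0): Delta=-1.0000 Bond=205.5536
(3,1): Delta=-1.0000 Bond=205.5536
(3,2): Delta=-1.0000 Bond=205.5536
(3,3): Delta=-0.1630 Bond=53.9247
V0=28.1844

Since d<R<u, set p* = (R−d)/(u−d) = 0.7544; price each node as the discounted p*-expectation of its children.
Payoff layer (t=4): V(4,0)=196.8993, V(4,1)=169.3736, V(4,2)=119.1091, V(4,3)=27.3219, V(4,4)=0.0000
(3,0): S=48.2908. Δ = (V_up−V_dn)/(S_up−S_dn) = (169.3736−196.8993)/(60.8464−33.3207) = -1.0000. V = [p*·169.3736 + (1−p*)·196.8993]/1.12 = 157.2627. B = V − Δ·S = 205.5536.
(3,1): S=88.1832. Δ = (V_up−V_dn)/(S_up−S_dn) = (119.1091−169.3736)/(111.1109−60.8464) = -1.0000. V = [p*·119.1091 + (1−p*)·169.3736]/1.12 = 117.3703. B = V − Δ·S = 205.5536.
(3,2): S=161.0303. Δ = (V_up−V_dn)/(S_up−S_dn) = (27.3219−119.1091)/(202.8981−111.1109) = -1.0000. V = [p*·27.3219 + (1−p*)·119.1091]/1.12 = 44.5233. B = V − Δ·S = 205.5536.
(3,3): S=294.0553. Δ = (V_up−V_dn)/(S_up−S_dn) = (0.0000−27.3219)/(370.5096−202.8981) = -0.1630. V = [p*·0.0000 + (1−p*)·27.3219]/1.12 = 5.9916. B = V − Δ·S = 53.9247.
(2,0): S=69.9867. Δ = (V_up−V_dn)/(S_up−S_dn) = (117.3703−157.2627)/(88.1832−48.2908) = -1.0000. V = [p*·117.3703 + (1−p*)·157.2627]/1.12 = 113.5433. B = V − Δ·S = 183.5300.
(2,1): S=127.8018. Δ = (V_up−V_dn)/(S_up−S_dn) = (44.5233−117.3703)/(161.0303−88.1832) = -1.0000. V = [p*·44.5233 + (1−p*)·117.3703]/1.12 = 55.7282. B = V − Δ·S = 183.5300.
(2,2): S=233.3772. Δ = (V_up−V_dn)/(S_up−S_dn) = (5.9916−44.5233)/(294.0553−161.0303) = -0.2897. V = [p*·5.9916 + (1−p*)·44.5233]/1.12 = 13.7996. B = V − Δ·S = 81.3990.
(1,0): S=101.4300. Δ = (V_up−V_dn)/(S_up−S_dn) = (55.7282−113.5433)/(127.8018−69.9867) = -1.0000. V = [p*·55.7282 + (1−p*)·113.5433]/1.12 = 62.4360. B = V − Δ·S = 163.8660.
(1,1): S=185.2200. Δ = (V_up−V_dn)/(S_up−S_dn) = (13.7996−55.7282)/(233.3772−127.8018) = -0.3971. V = [p*·13.7996 + (1−p*)·55.7282]/1.12 = 21.5159. B = V − Δ·S = 95.0748.
(0,0): S=147.0000. Δ = (V_up−V_dn)/(S_up−S_dn) = (21.5159−62.4360)/(185.2200−101.4300) = -0.4884. V = [p*·21.5159 + (1−p*)·62.4360]/1.12 = 28.1844. B = V − Δ·S = 99.9740.
Check: Δ(0,0)·S0 + B(0,0) = 28.1844 = V0.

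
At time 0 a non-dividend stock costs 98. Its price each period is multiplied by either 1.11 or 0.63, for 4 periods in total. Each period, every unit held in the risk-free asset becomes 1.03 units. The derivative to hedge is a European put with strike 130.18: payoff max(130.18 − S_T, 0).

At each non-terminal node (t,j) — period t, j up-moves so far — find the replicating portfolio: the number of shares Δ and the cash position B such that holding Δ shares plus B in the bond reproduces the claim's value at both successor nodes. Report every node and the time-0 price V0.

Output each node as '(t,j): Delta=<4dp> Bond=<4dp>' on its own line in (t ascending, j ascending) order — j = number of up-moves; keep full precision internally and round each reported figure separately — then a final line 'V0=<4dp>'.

(0,0): Delta=-0.7907 Bond=103.1172
(1,0): Delta=-1.0000 Bond=119.1331
(1,1): Delta=-0.7669 Bond=103.6262
(2,0): Delta=-1.0000 Bond=122.7071
(2,1): Delta=-1.0000 Bond=122.7071
(2,2): Delta=-0.7405 Bond=103.5406
(3,0): Delta=-1.0000 Bond=126.3883
(3,1): Delta=-1.0000 Bond=126.3883
(3,2): Delta=-1.0000 Bond=126.3883
(3,3): Delta=-0.7110 Bond=102.6985
V0=25.6290

Under the risk-neutral measure, an up-move has probability p* = (R−d)/(u−d) = 0.8333 and values discount at R = 1.03.
Terminal values V(4,·): V(4,0)=114.7421, V(4,1)=102.9799, V(4,2)=82.2560, V(4,3)=45.7425, V(4,4)=0.0000
  t=3,j=0: stock 24.5046 → up 27.2001 (V=102.9799), down 15.4379 (V=114.7421). Price 101.8837; hedge Δ=-1.0000, bond B=126.3883.
  t=3,j=1: stock 43.1748 → up 47.9240 (V=82.2560), down 27.2001 (V=102.9799). Price 83.2136; hedge Δ=-1.0000, bond B=126.3883.
  t=3,j=2: stock 76.0699 → up 84.4375 (V=45.7425), down 47.9240 (V=82.2560). Price 50.3185; hedge Δ=-1.0000, bond B=126.3883.
  t=3,j=3: stock 134.0278 → up 148.7709 (V=0.0000), down 84.4375 (V=45.7425). Price 7.4017; hedge Δ=-0.7110, bond B=102.6985.
  t=2,j=0: stock 38.8962 → up 43.1748 (V=83.2136), down 24.5046 (V=101.8837). Price 83.8109; hedge Δ=-1.0000, bond B=122.7071.
  t=2,j=1: stock 68.5314 → up 76.0699 (V=50.3185), down 43.1748 (V=83.2136). Price 54.1757; hedge Δ=-1.0000, bond B=122.7071.
  t=2,j=2: stock 120.7458 → up 134.0278 (V=7.4017), down 76.0699 (V=50.3185). Price 14.1306; hedge Δ=-0.7405, bond B=103.5406.
  t=1,j=0: stock 61.7400 → up 68.5314 (V=54.1757), down 38.8962 (V=83.8109). Price 57.3931; hedge Δ=-1.0000, bond B=119.1331.
  t=1,j=1: stock 108.7800 → up 120.7458 (V=14.1306), down 68.5314 (V=54.1757). Price 20.1988; hedge Δ=-0.7669, bond B=103.6262.
  t=0,j=0: stock 98.0000 → up 108.7800 (V=20.1988), down 61.7400 (V=57.3931). Price 25.6290; hedge Δ=-0.7907, bond B=103.1172.
Check: Δ(0,0)·S0 + B(0,0) = 25.6290 = V0.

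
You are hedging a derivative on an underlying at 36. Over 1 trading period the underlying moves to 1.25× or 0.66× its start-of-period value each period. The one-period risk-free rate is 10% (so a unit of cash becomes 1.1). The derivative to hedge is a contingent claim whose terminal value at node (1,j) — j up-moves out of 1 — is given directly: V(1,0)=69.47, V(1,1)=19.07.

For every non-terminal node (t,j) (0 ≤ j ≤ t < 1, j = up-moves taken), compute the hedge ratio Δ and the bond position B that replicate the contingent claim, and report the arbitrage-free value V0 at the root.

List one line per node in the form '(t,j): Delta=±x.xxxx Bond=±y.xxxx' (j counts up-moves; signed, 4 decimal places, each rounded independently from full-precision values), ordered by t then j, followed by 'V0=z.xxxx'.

Since d<R<u, set p* = (R−d)/(u−d) = 0.7458; price each node as the discounted p*-expectation of its children.
At expiry t=1: V(1,0)=69.4700, V(1,1)=19.0700
(0,0): S=36.0000. Δ = (V_up−V_dn)/(S_up−S_dn) = (19.0700−69.4700)/(45.0000−23.7600) = -2.3729. V = [p*·19.0700 + (1−p*)·69.4700]/1.1 = 28.9851. B = V − Δ·S = 114.4088.
Self-financing check: at every node Δ·S+B equals the discounted successor values.

(0,0): Delta=-2.3729 Bond=114.4088
V0=28.9851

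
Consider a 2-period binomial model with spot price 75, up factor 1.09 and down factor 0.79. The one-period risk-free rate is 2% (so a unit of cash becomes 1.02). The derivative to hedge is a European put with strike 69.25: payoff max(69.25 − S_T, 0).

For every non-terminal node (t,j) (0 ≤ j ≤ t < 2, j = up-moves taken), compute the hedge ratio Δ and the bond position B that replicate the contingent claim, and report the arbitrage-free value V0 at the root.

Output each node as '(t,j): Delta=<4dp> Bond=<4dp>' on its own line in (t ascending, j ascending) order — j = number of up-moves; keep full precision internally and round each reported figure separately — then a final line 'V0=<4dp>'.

Since d<R<u, set p* = (R−d)/(u−d) = 0.7667; price each node as the discounted p*-expectation of its children.
Terminal values V(2,·): V(2,0)=22.4425, V(2,1)=4.6675, V(2,2)=0.0000
Node (1,0) S=59.2500: V=(p*·4.6675+(1−p*)·22.4425)/1.02=8.6422; Δ=(4.6675−22.4425)/(64.5825−46.8075)=-1.0000; B=V−Δ·S=67.8922
Node (1,1) S=81.7500: V=(p*·0.0000+(1−p*)·4.6675)/1.02=1.0677; Δ=(0.0000−4.6675)/(89.1075−64.5825)=-0.1903; B=V−Δ·S=16.6261
Node (0,0) S=75.0000: V=(p*·1.0677+(1−p*)·8.6422)/1.02=2.7795; Δ=(1.0677−8.6422)/(81.7500−59.2500)=-0.3366; B=V−Δ·S=28.0276
Each (Δ,B) replicates both successor values, so the strategy is self-financing and V0 is arbitrage-free.

(0,0): Delta=-0.3366 Bond=28.0276
(1,0): Delta=-1.0000 Bond=67.8922
(1,1): Delta=-0.1903 Bond=16.6261
V0=2.7795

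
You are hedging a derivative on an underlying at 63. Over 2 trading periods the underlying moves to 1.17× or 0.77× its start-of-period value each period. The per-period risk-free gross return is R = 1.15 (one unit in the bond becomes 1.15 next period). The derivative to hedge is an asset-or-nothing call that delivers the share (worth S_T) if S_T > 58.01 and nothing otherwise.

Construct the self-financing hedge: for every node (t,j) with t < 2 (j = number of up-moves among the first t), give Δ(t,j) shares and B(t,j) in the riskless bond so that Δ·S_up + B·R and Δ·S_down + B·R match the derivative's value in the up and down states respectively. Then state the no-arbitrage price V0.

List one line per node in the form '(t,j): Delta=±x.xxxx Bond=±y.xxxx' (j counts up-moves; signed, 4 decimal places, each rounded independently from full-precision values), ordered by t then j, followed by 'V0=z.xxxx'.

(0,0): Delta=2.8271 Bond=-119.2534
(1,0): Delta=0.0000 Bond=0.0000
(1,1): Delta=2.9250 Bond=-144.3594
V0=58.8523

Since d<R<u, set p* = (R−d)/(u−d) = 0.9500; price each node as the discounted p*-expectation of its children.
Payoff layer (t=2): V(2,0)=0.0000, V(2,1)=0.0000, V(2,2)=86.2407
  t=1,j=0: stock 48.5100 → up 56.7567 (V=0.0000), down 37.3527 (V=0.0000). Price 0.0000; hedge Δ=0.0000, bond B=0.0000.
  t=1,j=1: stock 73.7100 → up 86.2407 (V=86.2407), down 56.7567 (V=0.0000). Price 71.2423; hedge Δ=2.9250, bond B=-144.3594.
  t=0,j=0: stock 63.0000 → up 73.7100 (V=71.2423), down 48.5100 (V=0.0000). Price 58.8523; hedge Δ=2.8271, bond B=-119.2534.
Each (Δ,B) replicates both successor values, so the strategy is self-financing and V0 is arbitrage-free.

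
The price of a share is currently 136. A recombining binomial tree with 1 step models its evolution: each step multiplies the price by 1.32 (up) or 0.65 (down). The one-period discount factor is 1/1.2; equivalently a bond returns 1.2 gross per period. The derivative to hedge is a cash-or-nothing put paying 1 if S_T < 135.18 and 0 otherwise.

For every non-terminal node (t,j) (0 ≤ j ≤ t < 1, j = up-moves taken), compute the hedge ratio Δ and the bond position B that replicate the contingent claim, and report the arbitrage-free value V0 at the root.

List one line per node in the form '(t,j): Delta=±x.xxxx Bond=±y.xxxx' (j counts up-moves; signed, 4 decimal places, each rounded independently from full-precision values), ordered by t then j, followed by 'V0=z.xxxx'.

(0,0): Delta=-0.0110 Bond=1.6418
V0=0.1493

No-arbitrage ⇒ martingale measure with p* = (R−d)/(u−d) = 0.8209.
Terminal values V(1,·): V(1,0)=1.0000, V(1,1)=0.0000
Node (0,0) S=136.0000: V=(p*·0.0000+(1−p*)·1.0000)/1.2=0.1493; Δ=(0.0000−1.0000)/(179.5200−88.4000)=-0.0110; B=V−Δ·S=1.6418
Root portfolio cost Δ·136+B reproduces V0=0.1493.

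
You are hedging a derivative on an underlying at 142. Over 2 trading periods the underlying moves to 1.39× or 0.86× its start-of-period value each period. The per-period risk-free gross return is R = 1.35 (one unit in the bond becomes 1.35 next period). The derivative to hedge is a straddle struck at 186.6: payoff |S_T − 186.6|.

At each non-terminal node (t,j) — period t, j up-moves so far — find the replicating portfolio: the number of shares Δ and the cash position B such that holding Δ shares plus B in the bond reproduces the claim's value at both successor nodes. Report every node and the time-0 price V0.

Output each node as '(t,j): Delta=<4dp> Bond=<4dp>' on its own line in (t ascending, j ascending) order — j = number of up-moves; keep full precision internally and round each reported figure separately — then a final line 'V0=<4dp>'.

Under the risk-neutral measure, an up-move has probability p* = (R−d)/(u−d) = 0.9245 and values discount at R = 1.35.
Payoff layer (t=2): V(2,0)=81.5768, V(2,1)=16.8532, V(2,2)=87.7582
(1,0): S=122.1200. Δ = (V_up−V_dn)/(S_up−S_dn) = (16.8532−81.5768)/(169.7468−105.0232) = -1.0000. V = [p*·16.8532 + (1−p*)·81.5768]/1.35 = 16.1022. B = V − Δ·S = 138.2222.
(1,1): S=197.3800. Δ = (V_up−V_dn)/(S_up−S_dn) = (87.7582−16.8532)/(274.3582−169.7468) = 0.6778. V = [p*·87.7582 + (1−p*)·16.8532]/1.35 = 61.0421. B = V − Δ·S = -72.7409.
(0,0): S=142.0000. Δ = (V_up−V_dn)/(S_up−S_dn) = (61.0421−16.1022)/(197.3800−122.1200) = 0.5971. V = [p*·61.0421 + (1−p*)·16.1022]/1.35 = 42.7040. B = V − Δ·S = -42.0883.
The time-0 hedge costs 42.7040, which is the no-arbitrage price.

(0,0): Delta=0.5971 Bond=-42.0883
(1,0): Delta=-1.0000 Bond=138.2222
(1,1): Delta=0.6778 Bond=-72.7409
V0=42.7040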